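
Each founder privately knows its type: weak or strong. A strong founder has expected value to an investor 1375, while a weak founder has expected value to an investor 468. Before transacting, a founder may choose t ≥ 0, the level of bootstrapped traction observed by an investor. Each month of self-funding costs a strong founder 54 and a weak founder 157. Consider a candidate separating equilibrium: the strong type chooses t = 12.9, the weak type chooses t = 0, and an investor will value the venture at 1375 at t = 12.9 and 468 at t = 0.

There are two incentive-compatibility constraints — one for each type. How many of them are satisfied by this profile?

Weak type: stay at 0 → 468; mimic → 1375 − 157 × 12.9 = -650.3. IC holds (468 ≥ -650.3).
Strong type: signal → 1375 − 54 × 12.9 = 678.4; deviate to 0 → 468. IC holds (678.4 ≥ 468).
2 of 2 constraints hold, so this is a separating equilibrium.

2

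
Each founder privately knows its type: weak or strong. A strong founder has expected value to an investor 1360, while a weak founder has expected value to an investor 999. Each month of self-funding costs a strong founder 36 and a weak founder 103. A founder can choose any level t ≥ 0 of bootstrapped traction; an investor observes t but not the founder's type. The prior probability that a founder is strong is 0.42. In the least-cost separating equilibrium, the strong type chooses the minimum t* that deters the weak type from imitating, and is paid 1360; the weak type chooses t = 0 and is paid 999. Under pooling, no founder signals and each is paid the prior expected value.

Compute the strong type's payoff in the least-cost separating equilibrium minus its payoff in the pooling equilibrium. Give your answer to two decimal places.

Least-cost separating signal: t* solves 999 = 1360 − 103·t*, so t* = (1360 − 999)/103 ≈ 3.5049.
Strong type's separating payoff: 1360 − 36 × t* = 1360 − 36 × (1360 − 999)/103 = 1360 − 12996/103 ≈ 1233.8252.
Pooling payoff: 0.42 × 1360 + 0.58 × 999 = 1150.62.
Difference: 1233.8252 − 1150.62 = 83.2052, i.e. 83.21 to two decimal places.
The strong type prefers to separate.

83.21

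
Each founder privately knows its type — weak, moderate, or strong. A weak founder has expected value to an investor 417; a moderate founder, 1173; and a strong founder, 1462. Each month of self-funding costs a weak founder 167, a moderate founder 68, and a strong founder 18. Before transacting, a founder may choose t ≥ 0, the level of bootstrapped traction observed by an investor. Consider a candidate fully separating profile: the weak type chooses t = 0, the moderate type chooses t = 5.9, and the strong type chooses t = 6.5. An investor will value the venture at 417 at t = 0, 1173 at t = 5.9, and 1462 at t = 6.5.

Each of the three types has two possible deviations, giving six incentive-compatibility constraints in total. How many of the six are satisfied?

Strong (own payoff 1462 − 18×6.5 = 1345): to t=0 gives 417 → no gain ✓; to t=5.9 gives 1173 − 18×5.9 = 1066.8 → no gain ✓.
Weak (own payoff 417): to t=5.9 gives 1173 − 167×5.9 = 187.7 → no gain ✓; to t=6.5 gives 1462 − 167×6.5 = 376.5 → no gain ✓.
Moderate (own payoff 1173 − 68×5.9 = 771.8): to t=0 gives 417 → no gain ✓; to t=6.5 gives 1462 − 68×6.5 = 1020 → profitable ✗.
5 of the 6 constraints hold; not an equilibrium.

5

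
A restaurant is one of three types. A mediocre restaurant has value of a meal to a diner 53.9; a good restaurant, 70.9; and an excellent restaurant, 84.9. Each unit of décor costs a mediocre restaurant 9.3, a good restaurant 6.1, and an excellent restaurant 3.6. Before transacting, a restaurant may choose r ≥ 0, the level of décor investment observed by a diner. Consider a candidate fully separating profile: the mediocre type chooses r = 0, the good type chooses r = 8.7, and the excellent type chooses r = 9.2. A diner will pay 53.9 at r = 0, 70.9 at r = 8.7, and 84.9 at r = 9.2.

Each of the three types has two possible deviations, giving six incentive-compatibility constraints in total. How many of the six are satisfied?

3

Good (own payoff 70.9 − 6.1×8.7 = 17.83): to r=0 gives 53.9 → profitable ✗; to r=9.2 gives 84.9 − 6.1×9.2 = 28.78 → profitable ✗.
Mediocre (own payoff 53.9): to r=8.7 gives 70.9 − 9.3×8.7 = -10.01 → no gain ✓; to r=9.2 gives 84.9 − 9.3×9.2 = -0.66 → no gain ✓.
Excellent (own payoff 84.9 − 3.6×9.2 = 51.78): to r=0 gives 53.9 → profitable ✗; to r=8.7 gives 70.9 − 3.6×8.7 = 39.58 → no gain ✓.
3 of the 6 constraints hold; not an equilibrium.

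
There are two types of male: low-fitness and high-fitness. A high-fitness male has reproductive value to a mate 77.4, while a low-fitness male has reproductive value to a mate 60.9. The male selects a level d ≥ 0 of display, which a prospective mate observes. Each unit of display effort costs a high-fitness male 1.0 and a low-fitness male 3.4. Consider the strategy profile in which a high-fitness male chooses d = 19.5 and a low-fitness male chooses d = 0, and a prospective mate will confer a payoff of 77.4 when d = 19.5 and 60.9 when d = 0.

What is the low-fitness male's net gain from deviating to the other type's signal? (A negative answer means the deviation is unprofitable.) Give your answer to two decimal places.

Playing d = 0 the low-fitness male receives 60.9.
Deviating to d = 19.5 brings payment 77.4 at cost 3.4 × 19.5 = 66.3, netting 11.1.
Gain from deviating: 11.1 − 60.9 = -49.80.
The gain is negative, so the low-fitness type's incentive-compatibility constraint is satisfied.

-49.80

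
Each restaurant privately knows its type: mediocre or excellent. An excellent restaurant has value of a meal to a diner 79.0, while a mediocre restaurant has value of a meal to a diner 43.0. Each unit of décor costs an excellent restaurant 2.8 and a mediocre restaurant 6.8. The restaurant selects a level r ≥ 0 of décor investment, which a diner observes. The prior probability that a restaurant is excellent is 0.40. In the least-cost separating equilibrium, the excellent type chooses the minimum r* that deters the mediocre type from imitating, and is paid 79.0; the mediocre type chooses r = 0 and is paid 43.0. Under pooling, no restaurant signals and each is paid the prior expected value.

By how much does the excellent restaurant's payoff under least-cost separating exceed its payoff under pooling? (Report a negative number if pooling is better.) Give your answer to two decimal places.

Least-cost separating signal: r* solves 43.0 = 79.0 − 6.8·r*, so r* = (79.0 − 43.0)/6.8 ≈ 5.2941.
Excellent type's separating payoff: 79.0 − 2.8 × r* = 79.0 − 2.8 × (79.0 − 43.0)/6.8 = 79.0 − 100.8/6.8 ≈ 64.1765.
Pooling payoff: 0.40 × 79.0 + 0.60 × 43.0 = 57.4.
Difference: 64.1765 − 57.4 = 6.7765, i.e. 6.78 to two decimal places.
The excellent type prefers to separate.

6.78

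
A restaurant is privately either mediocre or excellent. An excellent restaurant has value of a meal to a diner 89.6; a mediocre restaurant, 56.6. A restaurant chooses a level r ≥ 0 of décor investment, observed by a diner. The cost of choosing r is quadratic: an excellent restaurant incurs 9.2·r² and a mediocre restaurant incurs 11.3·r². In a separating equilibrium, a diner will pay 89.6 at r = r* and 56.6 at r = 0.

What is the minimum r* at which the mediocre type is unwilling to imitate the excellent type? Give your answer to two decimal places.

1.71

The mediocre type at r = 0 receives 56.6; imitating at r* yields 89.6 − 11.3·r*².
Indifference: 56.6 = 89.6 − 11.3·r*², so r*² = (89.6 − 56.6) / 11.3 ≈ 2.9204.
r* = √2.9204 ≈ 1.71.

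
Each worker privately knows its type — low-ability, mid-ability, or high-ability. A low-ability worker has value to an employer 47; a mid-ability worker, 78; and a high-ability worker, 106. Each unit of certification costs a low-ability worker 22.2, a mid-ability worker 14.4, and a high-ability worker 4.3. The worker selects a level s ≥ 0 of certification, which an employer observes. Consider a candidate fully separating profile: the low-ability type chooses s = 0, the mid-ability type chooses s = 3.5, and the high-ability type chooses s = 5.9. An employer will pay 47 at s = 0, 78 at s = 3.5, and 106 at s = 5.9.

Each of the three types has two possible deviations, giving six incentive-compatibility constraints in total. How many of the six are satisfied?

5

High-ability (own payoff 106 − 4.3×5.9 = 80.63): to s=0 gives 47 → no gain ✓; to s=3.5 gives 78 − 4.3×3.5 = 62.95 → no gain ✓.
Low-ability (own payoff 47): to s=3.5 gives 78 − 22.2×3.5 = 0.3 → no gain ✓; to s=5.9 gives 106 − 22.2×5.9 = -24.98 → no gain ✓.
Mid-ability (own payoff 78 − 14.4×3.5 = 27.6): to s=0 gives 47 → profitable ✗; to s=5.9 gives 106 − 14.4×5.9 = 21.04 → no gain ✓.
5 of the 6 constraints hold; not an equilibrium.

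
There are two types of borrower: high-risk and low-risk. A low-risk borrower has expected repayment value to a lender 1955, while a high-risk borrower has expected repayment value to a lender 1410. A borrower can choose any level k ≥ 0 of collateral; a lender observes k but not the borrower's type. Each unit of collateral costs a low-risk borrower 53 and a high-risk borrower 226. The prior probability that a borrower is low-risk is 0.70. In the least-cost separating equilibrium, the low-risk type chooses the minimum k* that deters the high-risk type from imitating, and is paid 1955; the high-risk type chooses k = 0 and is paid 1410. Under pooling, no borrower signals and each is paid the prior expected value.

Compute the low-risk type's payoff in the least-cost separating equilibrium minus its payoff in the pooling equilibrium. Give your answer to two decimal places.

35.69

Least-cost separating signal: k* solves 1410 = 1955 − 226·k*, so k* = (1955 − 1410)/226 ≈ 2.4115.
Low-risk type's separating payoff: 1955 − 53 × k* = 1955 − 53 × (1955 − 1410)/226 = 1955 − 28885/226 ≈ 1827.1903.
Pooling payoff: 0.70 × 1955 + 0.30 × 1410 = 1791.5.
Difference: 1827.1903 − 1791.5 = 35.6903, i.e. 35.69 to two decimal places.
The low-risk type prefers to separate.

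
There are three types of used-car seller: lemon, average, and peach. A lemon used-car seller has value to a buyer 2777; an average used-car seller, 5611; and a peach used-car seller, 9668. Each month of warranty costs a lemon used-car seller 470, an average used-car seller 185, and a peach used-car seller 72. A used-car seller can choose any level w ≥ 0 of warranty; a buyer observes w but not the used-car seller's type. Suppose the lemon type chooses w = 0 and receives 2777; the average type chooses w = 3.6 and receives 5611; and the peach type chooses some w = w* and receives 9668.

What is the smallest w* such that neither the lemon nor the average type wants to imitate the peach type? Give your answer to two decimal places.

Lemon type (on-path payoff 2777) won't mimic when 2777 ≥ 9668 − 470·w*, i.e. w* ≥ 14.66.
Average type (on-path payoff 5611 − 185×3.6 = 4945) won't mimic when 4945 ≥ 9668 − 185·w*, i.e. w* ≥ 25.53.
Both must hold, so w* = max(14.66, 25.53) = 25.53. The average type's constraint binds.

25.53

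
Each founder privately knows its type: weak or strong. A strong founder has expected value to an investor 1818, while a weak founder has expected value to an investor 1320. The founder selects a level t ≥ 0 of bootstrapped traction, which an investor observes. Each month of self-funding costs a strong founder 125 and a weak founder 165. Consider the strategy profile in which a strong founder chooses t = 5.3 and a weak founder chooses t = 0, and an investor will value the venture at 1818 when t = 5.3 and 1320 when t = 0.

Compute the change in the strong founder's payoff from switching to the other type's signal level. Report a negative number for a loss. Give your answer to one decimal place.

164.5

Playing t = 5.3 the strong founder receives 1818 − 125 × 5.3 = 1155.5.
Deviating to t = 0 yields 1320 instead.
Gain from deviating: 1320 − 1155.5 = 164.5.
The gain is positive, so the strong type's incentive-compatibility constraint is violated — this profile is not a separating equilibrium.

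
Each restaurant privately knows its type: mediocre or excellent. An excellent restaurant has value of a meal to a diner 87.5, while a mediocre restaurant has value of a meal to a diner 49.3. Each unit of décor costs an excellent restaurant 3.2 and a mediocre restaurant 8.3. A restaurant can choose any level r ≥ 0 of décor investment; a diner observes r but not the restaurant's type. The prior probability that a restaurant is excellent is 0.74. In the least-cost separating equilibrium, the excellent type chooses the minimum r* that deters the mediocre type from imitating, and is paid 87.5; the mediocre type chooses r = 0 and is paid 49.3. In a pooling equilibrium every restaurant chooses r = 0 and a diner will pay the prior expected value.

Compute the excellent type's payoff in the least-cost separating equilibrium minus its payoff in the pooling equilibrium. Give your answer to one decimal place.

Least-cost separating signal: r* solves 49.3 = 87.5 − 8.3·r*, so r* = (87.5 − 49.3)/8.3 ≈ 4.6024.
Excellent type's separating payoff: 87.5 − 3.2 × r* = 87.5 − 3.2 × (87.5 − 49.3)/8.3 = 87.5 − 122.24/8.3 ≈ 72.772.
Pooling payoff: 0.74 × 87.5 + 0.26 × 49.3 = 77.568.
Difference: 72.772 − 77.568 = -4.796, i.e. -4.8 to one decimal place.
The excellent type would prefer the pooling outcome.

-4.8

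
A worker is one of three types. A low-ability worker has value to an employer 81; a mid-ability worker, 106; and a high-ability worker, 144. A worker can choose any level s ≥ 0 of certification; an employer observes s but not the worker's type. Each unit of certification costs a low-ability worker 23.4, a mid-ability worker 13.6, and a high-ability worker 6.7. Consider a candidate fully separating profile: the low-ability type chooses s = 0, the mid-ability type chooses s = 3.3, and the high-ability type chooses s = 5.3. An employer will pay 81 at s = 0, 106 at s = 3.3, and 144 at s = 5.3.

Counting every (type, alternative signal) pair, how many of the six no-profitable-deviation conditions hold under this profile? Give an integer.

4

Low-ability (own payoff 81): to s=3.3 gives 106 − 23.4×3.3 = 28.78 → no gain ✓; to s=5.3 gives 144 − 23.4×5.3 = 19.98 → no gain ✓.
Mid-ability (own payoff 106 − 13.6×3.3 = 61.12): to s=0 gives 81 → profitable ✗; to s=5.3 gives 144 − 13.6×5.3 = 71.92 → profitable ✗.
High-ability (own payoff 144 − 6.7×5.3 = 108.49): to s=0 gives 81 → no gain ✓; to s=3.3 gives 106 − 6.7×3.3 = 83.89 → no gain ✓.
4 of the 6 constraints hold; not an equilibrium.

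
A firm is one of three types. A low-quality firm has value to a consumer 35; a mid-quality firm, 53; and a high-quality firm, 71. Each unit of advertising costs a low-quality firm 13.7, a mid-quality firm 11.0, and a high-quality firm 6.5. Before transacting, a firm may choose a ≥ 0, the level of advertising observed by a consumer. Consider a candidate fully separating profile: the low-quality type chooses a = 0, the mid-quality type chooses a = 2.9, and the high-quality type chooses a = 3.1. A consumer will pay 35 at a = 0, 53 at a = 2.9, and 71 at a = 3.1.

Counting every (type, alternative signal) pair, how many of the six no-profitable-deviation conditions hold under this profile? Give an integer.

Low-quality (own payoff 35): to a=2.9 gives 53 − 13.7×2.9 = 13.27 → no gain ✓; to a=3.1 gives 71 − 13.7×3.1 = 28.53 → no gain ✓.
Mid-quality (own payoff 53 − 11.0×2.9 = 21.1): to a=0 gives 35 → profitable ✗; to a=3.1 gives 71 − 11.0×3.1 = 36.9 → profitable ✗.
High-quality (own payoff 71 − 6.5×3.1 = 50.85): to a=0 gives 35 → no gain ✓; to a=2.9 gives 53 − 6.5×2.9 = 34.15 → no gain ✓.
4 of the 6 constraints hold; not an equilibrium.

4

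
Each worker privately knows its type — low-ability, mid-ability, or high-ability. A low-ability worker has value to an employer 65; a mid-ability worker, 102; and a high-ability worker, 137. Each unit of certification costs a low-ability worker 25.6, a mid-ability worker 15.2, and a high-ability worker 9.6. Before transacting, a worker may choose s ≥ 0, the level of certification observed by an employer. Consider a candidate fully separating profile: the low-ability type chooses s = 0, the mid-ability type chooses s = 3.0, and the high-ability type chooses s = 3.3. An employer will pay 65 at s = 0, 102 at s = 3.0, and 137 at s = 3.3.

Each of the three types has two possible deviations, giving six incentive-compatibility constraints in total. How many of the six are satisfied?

Low-ability (own payoff 65): to s=3.0 gives 102 − 25.6×3.0 = 25.2 → no gain ✓; to s=3.3 gives 137 − 25.6×3.3 = 52.52 → no gain ✓.
Mid-ability (own payoff 102 − 15.2×3.0 = 56.4): to s=0 gives 65 → profitable ✗; to s=3.3 gives 137 − 15.2×3.3 = 86.84 → profitable ✗.
High-ability (own payoff 137 − 9.6×3.3 = 105.32): to s=0 gives 65 → no gain ✓; to s=3.0 gives 102 − 9.6×3.0 = 73.2 → no gain ✓.
4 of the 6 constraints hold; not an equilibrium.

4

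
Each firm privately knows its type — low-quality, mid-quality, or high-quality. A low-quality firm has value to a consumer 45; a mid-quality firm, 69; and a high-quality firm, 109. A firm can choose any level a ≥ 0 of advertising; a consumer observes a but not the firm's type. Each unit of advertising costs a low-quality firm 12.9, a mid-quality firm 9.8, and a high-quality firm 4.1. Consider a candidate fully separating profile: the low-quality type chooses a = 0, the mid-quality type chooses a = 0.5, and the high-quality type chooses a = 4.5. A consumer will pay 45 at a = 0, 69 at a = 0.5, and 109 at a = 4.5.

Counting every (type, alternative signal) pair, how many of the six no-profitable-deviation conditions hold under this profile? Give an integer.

High-quality (own payoff 109 − 4.1×4.5 = 90.55): to a=0 gives 45 → no gain ✓; to a=0.5 gives 69 − 4.1×0.5 = 66.95 → no gain ✓.
Low-quality (own payoff 45): to a=0.5 gives 69 − 12.9×0.5 = 62.55 → profitable ✗; to a=4.5 gives 109 − 12.9×4.5 = 50.95 → profitable ✗.
Mid-quality (own payoff 69 − 9.8×0.5 = 64.1): to a=0 gives 45 → no gain ✓; to a=4.5 gives 109 − 9.8×4.5 = 64.9 → profitable ✗.
3 of the 6 constraints hold; not an equilibrium.

3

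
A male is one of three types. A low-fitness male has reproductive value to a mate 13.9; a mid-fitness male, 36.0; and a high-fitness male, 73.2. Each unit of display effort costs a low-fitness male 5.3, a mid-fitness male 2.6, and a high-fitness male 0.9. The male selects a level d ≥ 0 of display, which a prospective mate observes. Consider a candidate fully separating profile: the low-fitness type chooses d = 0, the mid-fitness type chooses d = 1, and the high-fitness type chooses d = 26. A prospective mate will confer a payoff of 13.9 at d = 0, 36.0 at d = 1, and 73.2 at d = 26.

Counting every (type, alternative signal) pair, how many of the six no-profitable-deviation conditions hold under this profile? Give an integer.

5

High-fitness (own payoff 73.2 − 0.9×26 = 49.8): to d=0 gives 13.9 → no gain ✓; to d=1 gives 36.0 − 0.9×1 = 35.1 → no gain ✓.
Low-fitness (own payoff 13.9): to d=1 gives 36.0 − 5.3×1 = 30.7 → profitable ✗; to d=26 gives 73.2 − 5.3×26 = -64.6 → no gain ✓.
Mid-fitness (own payoff 36.0 − 2.6×1 = 33.4): to d=0 gives 13.9 → no gain ✓; to d=26 gives 73.2 − 2.6×26 = 5.6 → no gain ✓.
5 of the 6 constraints hold; not an equilibrium.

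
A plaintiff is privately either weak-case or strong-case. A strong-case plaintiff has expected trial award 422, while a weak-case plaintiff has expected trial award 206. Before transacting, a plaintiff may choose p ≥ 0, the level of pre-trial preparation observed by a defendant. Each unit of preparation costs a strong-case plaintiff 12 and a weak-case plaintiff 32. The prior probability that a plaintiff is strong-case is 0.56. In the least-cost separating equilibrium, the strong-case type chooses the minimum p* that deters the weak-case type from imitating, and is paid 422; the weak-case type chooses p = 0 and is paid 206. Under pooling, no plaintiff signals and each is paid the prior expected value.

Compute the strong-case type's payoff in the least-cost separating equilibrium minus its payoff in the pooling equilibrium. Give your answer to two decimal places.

Least-cost separating signal: p* solves 206 = 422 − 32·p*, so p* = (422 − 206)/32 = 6.75.
Strong-case type's separating payoff: 422 − 12 × p* = 422 − 12 × (422 − 206)/32 = 422 − 2592/32 = 341.
Pooling payoff: 0.56 × 422 + 0.44 × 206 = 326.96.
Difference: 341 − 326.96 = 14.04.
The strong-case type prefers to separate.

14.04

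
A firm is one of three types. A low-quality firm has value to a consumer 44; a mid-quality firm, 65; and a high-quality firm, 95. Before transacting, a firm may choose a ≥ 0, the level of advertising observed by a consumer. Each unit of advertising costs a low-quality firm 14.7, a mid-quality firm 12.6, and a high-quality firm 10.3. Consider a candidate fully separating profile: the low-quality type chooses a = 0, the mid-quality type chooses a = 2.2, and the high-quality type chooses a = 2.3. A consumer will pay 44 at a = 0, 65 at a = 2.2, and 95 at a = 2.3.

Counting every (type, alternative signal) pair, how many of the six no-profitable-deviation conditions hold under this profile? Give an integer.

High-quality (own payoff 95 − 10.3×2.3 = 71.31): to a=0 gives 44 → no gain ✓; to a=2.2 gives 65 − 10.3×2.2 = 42.34 → no gain ✓.
Mid-quality (own payoff 65 − 12.6×2.2 = 37.28): to a=0 gives 44 → profitable ✗; to a=2.3 gives 95 − 12.6×2.3 = 66.02 → profitable ✗.
Low-quality (own payoff 44): to a=2.2 gives 65 − 14.7×2.2 = 32.66 → no gain ✓; to a=2.3 gives 95 − 14.7×2.3 = 61.19 → profitable ✗.
3 of the 6 constraints hold; not an equilibrium.

3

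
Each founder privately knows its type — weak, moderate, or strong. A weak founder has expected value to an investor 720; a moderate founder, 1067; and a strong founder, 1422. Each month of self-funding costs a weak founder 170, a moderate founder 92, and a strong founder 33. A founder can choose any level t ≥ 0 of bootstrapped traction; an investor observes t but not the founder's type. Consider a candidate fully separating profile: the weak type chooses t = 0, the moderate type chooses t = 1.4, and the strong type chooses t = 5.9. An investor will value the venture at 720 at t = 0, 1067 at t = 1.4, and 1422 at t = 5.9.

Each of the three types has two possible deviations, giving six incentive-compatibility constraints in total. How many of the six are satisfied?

5

Strong (own payoff 1422 − 33×5.9 = 1227.3): to t=0 gives 720 → no gain ✓; to t=1.4 gives 1067 − 33×1.4 = 1020.8 → no gain ✓.
Weak (own payoff 720): to t=1.4 gives 1067 − 170×1.4 = 829 → profitable ✗; to t=5.9 gives 1422 − 170×5.9 = 419 → no gain ✓.
Moderate (own payoff 1067 − 92×1.4 = 938.2): to t=0 gives 720 → no gain ✓; to t=5.9 gives 1422 − 92×5.9 = 879.2 → no gain ✓.
5 of the 6 constraints hold; not an equilibrium.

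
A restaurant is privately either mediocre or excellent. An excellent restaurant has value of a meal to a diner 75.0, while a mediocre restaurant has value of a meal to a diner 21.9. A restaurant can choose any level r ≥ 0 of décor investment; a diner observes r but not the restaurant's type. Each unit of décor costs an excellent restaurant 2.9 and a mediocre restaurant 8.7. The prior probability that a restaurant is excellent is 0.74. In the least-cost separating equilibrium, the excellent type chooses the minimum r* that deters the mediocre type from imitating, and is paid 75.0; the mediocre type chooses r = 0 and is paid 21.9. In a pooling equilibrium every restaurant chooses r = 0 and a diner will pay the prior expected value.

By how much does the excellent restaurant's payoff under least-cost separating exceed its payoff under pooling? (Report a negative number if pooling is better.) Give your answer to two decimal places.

-3.89

Least-cost separating signal: r* solves 21.9 = 75.0 − 8.7·r*, so r* = (75.0 − 21.9)/8.7 ≈ 6.1034.
Excellent type's separating payoff: 75.0 − 2.9 × r* = 75.0 − 2.9 × (75.0 − 21.9)/8.7 = 75.0 − 153.99/8.7 = 57.3.
Pooling payoff: 0.74 × 75.0 + 0.26 × 21.9 = 61.194.
Difference: 57.3 − 61.194 = -3.894, i.e. -3.89 to two decimal places.
The excellent type would prefer the pooling outcome.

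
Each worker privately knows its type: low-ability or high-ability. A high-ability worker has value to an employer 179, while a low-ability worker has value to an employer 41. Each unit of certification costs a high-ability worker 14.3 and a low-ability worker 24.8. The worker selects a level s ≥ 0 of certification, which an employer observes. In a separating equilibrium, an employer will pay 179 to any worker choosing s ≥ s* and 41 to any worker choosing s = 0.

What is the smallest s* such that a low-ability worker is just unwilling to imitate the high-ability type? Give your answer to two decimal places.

A low-ability worker choosing s = 0 receives 41.
Imitating at s* instead would pay 179 at cost 24.8·s*, netting 179 − 24.8·s*.
Indifference: 41 = 179 − 24.8·s*, so s* = (179 − 41) / 24.8 ≈ 5.56.
At s* the low-ability type's incentive constraint just binds; the high-ability type strictly prefers s* since its per-unit cost is lower.

5.56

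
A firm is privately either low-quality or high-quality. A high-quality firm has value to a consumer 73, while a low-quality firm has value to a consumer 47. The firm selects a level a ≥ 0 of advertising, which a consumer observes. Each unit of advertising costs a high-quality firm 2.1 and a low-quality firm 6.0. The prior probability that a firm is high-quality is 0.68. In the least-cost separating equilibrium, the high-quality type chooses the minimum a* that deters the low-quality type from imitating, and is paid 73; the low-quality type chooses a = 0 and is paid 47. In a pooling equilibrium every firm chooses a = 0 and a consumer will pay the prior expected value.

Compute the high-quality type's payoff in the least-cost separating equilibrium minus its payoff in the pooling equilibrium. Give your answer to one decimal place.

-0.8

Least-cost separating signal: a* solves 47 = 73 − 6.0·a*, so a* = (73 − 47)/6.0 ≈ 4.3333.
High-quality type's separating payoff: 73 − 2.1 × a* = 73 − 2.1 × (73 − 47)/6.0 = 73 − 54.6/6.0 = 63.9.
Pooling payoff: 0.68 × 73 + 0.32 × 47 = 64.68.
Difference: 63.9 − 64.68 = -0.78, i.e. -0.8 to one decimal place.
The high-quality type would prefer the pooling outcome.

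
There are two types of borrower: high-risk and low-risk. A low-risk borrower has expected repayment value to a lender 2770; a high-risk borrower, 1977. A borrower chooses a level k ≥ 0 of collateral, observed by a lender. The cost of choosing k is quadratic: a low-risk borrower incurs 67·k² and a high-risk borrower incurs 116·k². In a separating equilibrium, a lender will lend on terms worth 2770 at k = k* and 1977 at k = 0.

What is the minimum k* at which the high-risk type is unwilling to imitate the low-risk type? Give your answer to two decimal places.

The high-risk type at k = 0 receives 1977; imitating at k* yields 2770 − 116·k*².
Indifference: 1977 = 2770 − 116·k*², so k*² = (2770 − 1977) / 116 ≈ 6.8362.
k* = √6.8362 ≈ 2.61.

2.61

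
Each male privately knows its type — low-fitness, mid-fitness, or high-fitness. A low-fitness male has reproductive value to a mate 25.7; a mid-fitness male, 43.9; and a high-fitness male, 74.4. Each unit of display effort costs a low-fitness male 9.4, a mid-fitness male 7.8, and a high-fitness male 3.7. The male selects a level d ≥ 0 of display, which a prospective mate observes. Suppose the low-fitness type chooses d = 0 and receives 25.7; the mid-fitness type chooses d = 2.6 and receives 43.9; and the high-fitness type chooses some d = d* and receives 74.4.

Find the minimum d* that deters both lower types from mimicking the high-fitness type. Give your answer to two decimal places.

Mid-fitness type (on-path payoff 43.9 − 7.8×2.6 = 23.62) won't mimic when 23.62 ≥ 74.4 − 7.8·d*, i.e. d* ≥ 6.51.
Low-fitness type (on-path payoff 25.7) won't mimic when 25.7 ≥ 74.4 − 9.4·d*, i.e. d* ≥ 5.18.
Both must hold, so d* = max(5.18, 6.51) = 6.51. The mid-fitness type's constraint binds.

6.51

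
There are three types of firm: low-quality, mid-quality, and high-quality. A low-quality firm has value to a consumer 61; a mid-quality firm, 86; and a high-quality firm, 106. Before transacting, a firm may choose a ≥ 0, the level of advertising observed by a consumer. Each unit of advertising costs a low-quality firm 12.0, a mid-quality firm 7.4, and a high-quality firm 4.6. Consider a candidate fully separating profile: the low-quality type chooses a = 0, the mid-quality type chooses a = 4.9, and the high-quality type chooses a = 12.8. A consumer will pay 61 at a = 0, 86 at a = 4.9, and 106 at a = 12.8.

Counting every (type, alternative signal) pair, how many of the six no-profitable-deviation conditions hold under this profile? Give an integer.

3

Mid-quality (own payoff 86 − 7.4×4.9 = 49.74): to a=0 gives 61 → profitable ✗; to a=12.8 gives 106 − 7.4×12.8 = 11.28 → no gain ✓.
Low-quality (own payoff 61): to a=4.9 gives 86 − 12.0×4.9 = 27.2 → no gain ✓; to a=12.8 gives 106 − 12.0×12.8 = -47.6 → no gain ✓.
High-quality (own payoff 106 − 4.6×12.8 = 47.12): to a=0 gives 61 → profitable ✗; to a=4.9 gives 86 − 4.6×4.9 = 63.46 → profitable ✗.
3 of the 6 constraints hold; not an equilibrium.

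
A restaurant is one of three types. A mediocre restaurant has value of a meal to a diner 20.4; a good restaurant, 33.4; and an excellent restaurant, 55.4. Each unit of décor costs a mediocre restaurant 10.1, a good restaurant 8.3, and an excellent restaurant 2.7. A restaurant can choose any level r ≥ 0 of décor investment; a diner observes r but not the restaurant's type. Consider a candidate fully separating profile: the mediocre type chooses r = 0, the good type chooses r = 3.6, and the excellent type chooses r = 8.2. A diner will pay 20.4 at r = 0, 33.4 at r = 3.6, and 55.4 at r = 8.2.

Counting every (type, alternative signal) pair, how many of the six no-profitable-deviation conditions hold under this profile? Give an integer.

5

Excellent (own payoff 55.4 − 2.7×8.2 = 33.26): to r=0 gives 20.4 → no gain ✓; to r=3.6 gives 33.4 − 2.7×3.6 = 23.68 → no gain ✓.
Mediocre (own payoff 20.4): to r=3.6 gives 33.4 − 10.1×3.6 = -2.96 → no gain ✓; to r=8.2 gives 55.4 − 10.1×8.2 = -27.42 → no gain ✓.
Good (own payoff 33.4 − 8.3×3.6 = 3.52): to r=0 gives 20.4 → profitable ✗; to r=8.2 gives 55.4 − 8.3×8.2 = -12.66 → no gain ✓.
5 of the 6 constraints hold; not an equilibrium.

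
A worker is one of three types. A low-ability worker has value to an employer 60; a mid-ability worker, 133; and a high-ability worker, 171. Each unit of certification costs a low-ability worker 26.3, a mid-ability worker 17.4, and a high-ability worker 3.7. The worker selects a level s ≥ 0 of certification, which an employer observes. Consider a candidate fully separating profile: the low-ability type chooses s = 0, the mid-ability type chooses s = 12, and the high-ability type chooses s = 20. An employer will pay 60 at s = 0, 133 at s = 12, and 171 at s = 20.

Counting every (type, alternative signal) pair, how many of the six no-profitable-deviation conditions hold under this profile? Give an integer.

Low-ability (own payoff 60): to s=12 gives 133 − 26.3×12 = -182.6 → no gain ✓; to s=20 gives 171 − 26.3×20 = -355 → no gain ✓.
High-ability (own payoff 171 − 3.7×20 = 97): to s=0 gives 60 → no gain ✓; to s=12 gives 133 − 3.7×12 = 88.6 → no gain ✓.
Mid-ability (own payoff 133 − 17.4×12 = -75.8): to s=0 gives 60 → profitable ✗; to s=20 gives 171 − 17.4×20 = -177 → no gain ✓.
5 of the 6 constraints hold; not an equilibrium.

5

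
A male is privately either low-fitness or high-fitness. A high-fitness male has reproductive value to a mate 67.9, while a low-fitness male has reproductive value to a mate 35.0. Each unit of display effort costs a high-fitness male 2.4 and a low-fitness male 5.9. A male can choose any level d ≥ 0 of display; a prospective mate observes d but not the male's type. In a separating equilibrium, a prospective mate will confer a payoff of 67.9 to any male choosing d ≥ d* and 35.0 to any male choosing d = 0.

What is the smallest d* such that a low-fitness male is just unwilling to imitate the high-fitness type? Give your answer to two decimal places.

A low-fitness male choosing d = 0 receives 35.0.
Imitating at d* instead would pay 67.9 at cost 5.9·d*, netting 67.9 − 5.9·d*.
Indifference: 35.0 = 67.9 − 5.9·d*, so d* = (67.9 − 35.0) / 5.9 ≈ 5.58.
This is the low-fitness type's binding incentive-compatibility constraint; any d ≥ 5.58 sustains separation on that side.

5.58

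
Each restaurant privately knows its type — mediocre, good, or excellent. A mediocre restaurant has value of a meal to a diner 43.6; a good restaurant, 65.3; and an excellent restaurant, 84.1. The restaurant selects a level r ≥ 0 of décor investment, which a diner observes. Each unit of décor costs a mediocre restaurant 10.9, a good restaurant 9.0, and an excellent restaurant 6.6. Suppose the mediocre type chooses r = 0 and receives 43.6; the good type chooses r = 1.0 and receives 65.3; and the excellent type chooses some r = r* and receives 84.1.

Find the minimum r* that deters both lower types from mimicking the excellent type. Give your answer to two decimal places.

Mediocre type (on-path payoff 43.6) won't mimic when 43.6 ≥ 84.1 − 10.9·r*, i.e. r* ≥ 3.72.
Good type (on-path payoff 65.3 − 9.0×1.0 = 56.3) won't mimic when 56.3 ≥ 84.1 − 9.0·r*, i.e. r* ≥ 3.09.
Both must hold, so r* = max(3.72, 3.09) = 3.72. The mediocre type's constraint binds.

3.72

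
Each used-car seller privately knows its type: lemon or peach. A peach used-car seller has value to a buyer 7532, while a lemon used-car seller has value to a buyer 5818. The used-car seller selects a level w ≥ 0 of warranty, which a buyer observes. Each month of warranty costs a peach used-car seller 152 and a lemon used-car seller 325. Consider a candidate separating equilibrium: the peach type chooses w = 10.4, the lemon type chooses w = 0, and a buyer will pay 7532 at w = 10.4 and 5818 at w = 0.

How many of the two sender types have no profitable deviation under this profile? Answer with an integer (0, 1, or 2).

2

Lemon type: stay at 0 → 5818; mimic → 7532 − 325 × 10.4 = 4152. IC holds (5818 ≥ 4152).
Peach type: signal → 7532 − 152 × 10.4 = 5951.2; deviate to 0 → 5818. IC holds (5951.2 ≥ 5818).
2 of 2 constraints hold, so this is a separating equilibrium.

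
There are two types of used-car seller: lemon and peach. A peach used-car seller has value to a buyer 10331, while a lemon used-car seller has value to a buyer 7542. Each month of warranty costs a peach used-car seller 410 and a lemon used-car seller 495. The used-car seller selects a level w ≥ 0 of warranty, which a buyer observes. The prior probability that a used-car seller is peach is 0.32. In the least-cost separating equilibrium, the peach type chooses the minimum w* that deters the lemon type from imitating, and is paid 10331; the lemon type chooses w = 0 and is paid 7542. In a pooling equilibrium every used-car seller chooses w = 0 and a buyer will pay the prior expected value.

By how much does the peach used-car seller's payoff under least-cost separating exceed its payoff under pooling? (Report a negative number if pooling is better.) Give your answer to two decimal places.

Least-cost separating signal: w* solves 7542 = 10331 − 495·w*, so w* = (10331 − 7542)/495 ≈ 5.6343.
Peach type's separating payoff: 10331 − 410 × w* = 10331 − 410 × (10331 − 7542)/495 = 10331 − 1143490/495 ≈ 8020.9192.
Pooling payoff: 0.32 × 10331 + 0.68 × 7542 = 8434.48.
Difference: 8020.9192 − 8434.48 = -413.5608, i.e. -413.56 to two decimal places.
The peach type would prefer the pooling outcome.

-413.56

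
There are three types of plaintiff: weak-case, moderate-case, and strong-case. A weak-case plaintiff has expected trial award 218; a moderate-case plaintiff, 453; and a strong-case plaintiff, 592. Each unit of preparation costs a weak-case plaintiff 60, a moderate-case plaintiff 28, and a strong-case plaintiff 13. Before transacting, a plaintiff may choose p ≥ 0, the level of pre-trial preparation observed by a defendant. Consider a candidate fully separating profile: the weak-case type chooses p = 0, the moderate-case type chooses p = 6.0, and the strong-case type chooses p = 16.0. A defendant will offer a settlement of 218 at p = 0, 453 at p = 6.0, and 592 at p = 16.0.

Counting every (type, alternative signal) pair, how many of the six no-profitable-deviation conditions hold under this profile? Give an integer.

6

Weak-case (own payoff 218): to p=6.0 gives 453 − 60×6.0 = 93 → no gain ✓; to p=16.0 gives 592 − 60×16.0 = -368 → no gain ✓.
Strong-case (own payoff 592 − 13×16.0 = 384): to p=0 gives 218 → no gain ✓; to p=6.0 gives 453 − 13×6.0 = 375 → no gain ✓.
Moderate-case (own payoff 453 − 28×6.0 = 285): to p=0 gives 218 → no gain ✓; to p=16.0 gives 592 − 28×16.0 = 144 → no gain ✓.
6 of the 6 constraints hold; this profile is a separating equilibrium.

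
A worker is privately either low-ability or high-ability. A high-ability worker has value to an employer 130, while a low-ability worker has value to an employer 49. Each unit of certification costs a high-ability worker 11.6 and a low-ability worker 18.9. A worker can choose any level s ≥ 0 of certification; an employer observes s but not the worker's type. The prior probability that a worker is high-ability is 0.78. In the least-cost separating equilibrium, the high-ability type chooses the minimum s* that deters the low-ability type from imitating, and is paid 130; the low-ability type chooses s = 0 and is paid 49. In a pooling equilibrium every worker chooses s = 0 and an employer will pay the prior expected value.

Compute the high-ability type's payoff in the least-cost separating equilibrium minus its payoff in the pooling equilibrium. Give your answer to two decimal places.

-31.89

Least-cost separating signal: s* solves 49 = 130 − 18.9·s*, so s* = (130 − 49)/18.9 ≈ 4.2857.
High-ability type's separating payoff: 130 − 11.6 × s* = 130 − 11.6 × (130 − 49)/18.9 = 130 − 939.6/18.9 ≈ 80.2857.
Pooling payoff: 0.78 × 130 + 0.22 × 49 = 112.18.
Difference: 80.2857 − 112.18 = -31.8943, i.e. -31.89 to two decimal places.
The high-ability type would prefer the pooling outcome.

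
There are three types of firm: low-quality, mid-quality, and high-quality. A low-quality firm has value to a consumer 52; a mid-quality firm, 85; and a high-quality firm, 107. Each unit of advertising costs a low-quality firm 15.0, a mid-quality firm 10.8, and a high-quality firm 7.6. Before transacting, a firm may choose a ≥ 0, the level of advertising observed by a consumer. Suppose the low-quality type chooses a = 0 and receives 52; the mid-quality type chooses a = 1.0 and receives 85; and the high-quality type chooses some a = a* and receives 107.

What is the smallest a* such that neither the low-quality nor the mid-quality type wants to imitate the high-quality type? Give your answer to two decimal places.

Mid-quality type (on-path payoff 85 − 10.8×1.0 = 74.2) won't mimic when 74.2 ≥ 107 − 10.8·a*, i.e. a* ≥ 3.04.
Low-quality type (on-path payoff 52) won't mimic when 52 ≥ 107 − 15.0·a*, i.e. a* ≥ 3.67.
Both must hold, so a* = max(3.67, 3.04) = 3.67. The low-quality type's constraint binds.

3.67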